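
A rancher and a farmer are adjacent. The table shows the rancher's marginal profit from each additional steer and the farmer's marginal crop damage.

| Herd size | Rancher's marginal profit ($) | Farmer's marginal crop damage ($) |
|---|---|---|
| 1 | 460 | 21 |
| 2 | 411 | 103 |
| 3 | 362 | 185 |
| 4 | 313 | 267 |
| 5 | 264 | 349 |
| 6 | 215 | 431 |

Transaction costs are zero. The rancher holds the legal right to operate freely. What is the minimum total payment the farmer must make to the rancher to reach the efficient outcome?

$479

Left alone the rancher would choose level 6 (marginal profit stays positive).
Efficient level: k* = 4 (marginal profit ≥ marginal crop damage through 4).
The farmer must at least cover the rancher's forgone profit from cutting 6→4: 264 + 215 = 479.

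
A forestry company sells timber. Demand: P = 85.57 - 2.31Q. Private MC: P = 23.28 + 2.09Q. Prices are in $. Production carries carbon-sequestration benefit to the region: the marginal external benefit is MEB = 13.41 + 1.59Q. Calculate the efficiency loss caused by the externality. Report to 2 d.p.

DWL = $229.57

Market equilibrium (private): 23.28 + 2.09Q = 85.57 - 2.31Q → Q_m = 14.1568.
Social marginal cost = private MC − MEB = 9.87 + 0.50Q.
Set SMC = demand: 9.87 + 0.50Q = 85.57 - 2.31Q → Q* = 26.9395.
The welfare-loss triangle has base |Q_m − Q*| and height MEB(Q_m) (the vertical gap between SMC and demand is zero at Q* and MEB at Q_m).
DWL = ½ × 12.7827 × 35.9193 = 229.5728.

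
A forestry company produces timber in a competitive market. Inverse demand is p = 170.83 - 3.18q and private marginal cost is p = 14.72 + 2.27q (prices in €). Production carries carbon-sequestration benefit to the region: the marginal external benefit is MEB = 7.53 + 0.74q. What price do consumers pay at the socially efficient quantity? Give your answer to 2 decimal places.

Social marginal cost = private MC − MEB = 7.19 + 1.53q.
Set SMC = demand: 7.19 + 1.53q = 170.83 - 3.18q → q* = 34.7431.
Consumer price on the demand curve at q*: 170.83 − 3.18×34.7431 = 60.3469.

P = €60.35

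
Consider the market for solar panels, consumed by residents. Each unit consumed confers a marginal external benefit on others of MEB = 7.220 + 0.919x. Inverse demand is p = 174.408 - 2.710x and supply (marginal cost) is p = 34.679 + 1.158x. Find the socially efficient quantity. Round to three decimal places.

x* = 49.830

Social marginal benefit = demand + MEB = 181.628 - 1.791x.
Set SMB = MC: 181.628 - 1.791x = 34.679 + 1.158x → x* = 49.8301.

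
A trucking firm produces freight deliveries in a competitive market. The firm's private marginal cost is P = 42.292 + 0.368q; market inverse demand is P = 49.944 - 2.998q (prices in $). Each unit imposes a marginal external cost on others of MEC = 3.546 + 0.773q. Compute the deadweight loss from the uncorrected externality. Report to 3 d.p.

DWL = $3.398

Market equilibrium (private): 42.292 + 0.368q = 49.944 - 2.998q → q_m = 2.2733.
Social marginal cost = private MC + MEC = 45.838 + 1.141q.
Set SMC = demand: 45.838 + 1.141q = 49.944 - 2.998q → q* = 0.9920.
Between q* and q_m the wedge SMC − demand runs linearly from 0 to MEC(q_m), so the loss is a triangle.
DWL = ½ × 1.2813 × 5.3033 = 3.3976.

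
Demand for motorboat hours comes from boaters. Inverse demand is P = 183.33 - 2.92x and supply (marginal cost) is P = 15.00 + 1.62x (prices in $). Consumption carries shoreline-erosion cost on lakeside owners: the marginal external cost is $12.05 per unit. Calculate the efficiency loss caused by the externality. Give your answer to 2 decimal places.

Market equilibrium (private): 15.00 + 1.62x = 183.33 - 2.92x → x_m = 37.0771.
Social marginal benefit = demand − MEC = 171.28 - 2.92x.
Set SMB = MC: 171.28 - 2.92x = 15.00 + 1.62x → x* = 34.4229.
The welfare-loss triangle has base |x_m − x*| and height MEC(x_m) (the vertical gap between SMB and MC is zero at x* and MEC at x_m).
DWL = ½ × 2.6542 × 12.0500 = 15.9916.

DWL = $15.99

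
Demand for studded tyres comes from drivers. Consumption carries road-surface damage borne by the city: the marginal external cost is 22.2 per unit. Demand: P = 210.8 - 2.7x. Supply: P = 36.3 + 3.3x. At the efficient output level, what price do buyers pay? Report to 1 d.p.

Social marginal benefit = demand − MEC = 188.6 - 2.7x.
Set SMB = MC: 188.6 - 2.7x = 36.3 + 3.3x → x* = 25.3833.
Consumer price on the demand curve at x*: 210.8 − 2.7×25.3833 = 142.2651.

P = 142.3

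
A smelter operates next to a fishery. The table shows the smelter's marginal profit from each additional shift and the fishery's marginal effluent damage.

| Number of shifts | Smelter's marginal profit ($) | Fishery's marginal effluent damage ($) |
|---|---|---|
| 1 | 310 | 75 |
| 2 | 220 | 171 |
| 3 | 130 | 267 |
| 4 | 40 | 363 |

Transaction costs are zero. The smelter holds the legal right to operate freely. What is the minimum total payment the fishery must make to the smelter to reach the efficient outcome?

Left alone the smelter would choose level 4 (marginal profit stays positive).
Efficient level: k* = 2 (marginal profit ≥ marginal effluent damage through 2).
The fishery must at least cover the smelter's forgone profit from cutting 4→2: 130 + 40 = 170.

$170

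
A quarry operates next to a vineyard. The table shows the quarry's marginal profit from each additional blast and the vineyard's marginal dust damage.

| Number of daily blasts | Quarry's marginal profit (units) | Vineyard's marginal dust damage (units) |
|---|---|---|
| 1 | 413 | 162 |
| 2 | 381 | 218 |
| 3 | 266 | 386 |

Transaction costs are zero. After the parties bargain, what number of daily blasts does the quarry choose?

2

Bargaining reaches the level where marginal profit last exceeds marginal dust damage.
That holds through level 2 (381 ≥ 218) but not at 3 (266 < 386).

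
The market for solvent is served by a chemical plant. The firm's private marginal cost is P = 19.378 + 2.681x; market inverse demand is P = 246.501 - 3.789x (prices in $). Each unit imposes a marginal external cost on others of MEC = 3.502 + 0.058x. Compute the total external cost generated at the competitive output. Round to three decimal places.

Market equilibrium (private): 19.378 + 2.681x = 246.501 - 3.789x → x_m = 35.1040.
Total external cost = ∫₀^{x_m} (3.502 + 0.058x) dx = 3.502×35.1040 + ½×0.058×35.1040² = 158.6706.

$158.671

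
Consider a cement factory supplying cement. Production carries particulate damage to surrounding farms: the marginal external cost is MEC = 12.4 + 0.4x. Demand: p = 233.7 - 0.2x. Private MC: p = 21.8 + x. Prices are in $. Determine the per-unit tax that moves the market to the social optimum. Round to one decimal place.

tax = $62.3 per unit

Social marginal cost = private MC + MEC = 34.2 + 1.4x.
Set SMC = demand: 34.2 + 1.4x = 233.7 - 0.2x → x* = 124.6875.
The Pigouvian tax equals MEC at x*: 12.4 + 0.4×124.6875 = 62.2750.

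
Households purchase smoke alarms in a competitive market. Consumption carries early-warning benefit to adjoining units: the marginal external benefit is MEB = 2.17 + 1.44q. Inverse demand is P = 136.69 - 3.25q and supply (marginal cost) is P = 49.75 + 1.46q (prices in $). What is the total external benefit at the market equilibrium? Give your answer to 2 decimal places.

Market equilibrium (private): 49.75 + 1.46q = 136.69 - 3.25q → q_m = 18.4586.
Total external benefit = ∫₀^{q_m} (2.17 + 1.44q) dq = 2.17×18.4586 + ½×1.44×18.4586² = 285.3735.

$285.37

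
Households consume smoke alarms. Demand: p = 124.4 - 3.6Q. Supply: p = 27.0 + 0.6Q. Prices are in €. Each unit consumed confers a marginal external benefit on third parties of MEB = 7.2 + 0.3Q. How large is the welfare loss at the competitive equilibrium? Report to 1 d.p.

DWL = €25.7

Market equilibrium (private): 27.0 + 0.6Q = 124.4 - 3.6Q → Q_m = 23.1905.
Social marginal benefit = demand + MEB = 131.6 - 3.3Q.
Set SMB = MC: 131.6 - 3.3Q = 27.0 + 0.6Q → Q* = 26.8205.
Between Q* and Q_m the wedge SMB − MC runs linearly from 0 to MEB(Q_m), so the loss is a triangle.
DWL = ½ × 3.6300 × 14.1571 = 25.6951.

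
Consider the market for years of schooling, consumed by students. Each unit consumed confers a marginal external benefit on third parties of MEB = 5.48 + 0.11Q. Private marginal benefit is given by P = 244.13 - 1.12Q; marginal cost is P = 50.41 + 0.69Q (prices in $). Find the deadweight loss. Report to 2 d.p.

DWL = $87.55

Market equilibrium (private): 50.41 + 0.69Q = 244.13 - 1.12Q → Q_m = 107.0276.
Social marginal benefit = demand + MEB = 249.61 - 1.01Q.
Set SMB = MC: 249.61 - 1.01Q = 50.41 + 0.69Q → Q* = 117.1765.
Height of the DWL triangle at Q_m is SMB(Q_m) − MC(Q_m) = MEB(Q_m) = 17.2530.
DWL = ½ × 10.1489 × 17.2530 = 87.5495.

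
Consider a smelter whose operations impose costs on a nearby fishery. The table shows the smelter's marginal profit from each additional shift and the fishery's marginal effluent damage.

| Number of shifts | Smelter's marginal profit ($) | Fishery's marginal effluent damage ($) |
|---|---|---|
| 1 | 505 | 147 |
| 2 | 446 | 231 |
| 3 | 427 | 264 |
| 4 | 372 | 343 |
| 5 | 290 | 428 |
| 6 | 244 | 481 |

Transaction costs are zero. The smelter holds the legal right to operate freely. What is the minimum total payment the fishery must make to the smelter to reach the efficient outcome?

Left alone the smelter would choose level 6 (marginal profit stays positive).
Efficient level: k* = 4 (marginal profit ≥ marginal effluent damage through 4).
The fishery must at least cover the smelter's forgone profit from cutting 6→4: 290 + 244 = 534.

$534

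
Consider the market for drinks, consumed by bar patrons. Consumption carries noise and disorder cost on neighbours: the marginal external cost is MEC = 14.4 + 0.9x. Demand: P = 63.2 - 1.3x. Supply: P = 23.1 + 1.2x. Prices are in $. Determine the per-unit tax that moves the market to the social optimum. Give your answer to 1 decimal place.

tax = $21.2 per unit

Social marginal benefit = demand − MEC = 48.8 - 2.2x.
Set SMB = MC: 48.8 - 2.2x = 23.1 + 1.2x → x* = 7.5588.
The Pigouvian tax equals MEC at x*: 14.4 + 0.9×7.5588 = 21.2029.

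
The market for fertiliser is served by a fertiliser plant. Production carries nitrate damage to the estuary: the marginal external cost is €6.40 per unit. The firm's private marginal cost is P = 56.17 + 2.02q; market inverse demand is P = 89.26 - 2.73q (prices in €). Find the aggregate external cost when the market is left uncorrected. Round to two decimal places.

Market equilibrium (private): 56.17 + 2.02q = 89.26 - 2.73q → q_m = 6.9663.
Total external cost = MEC × q_m = 6.40 × 6.9663 = 44.5843.

€44.58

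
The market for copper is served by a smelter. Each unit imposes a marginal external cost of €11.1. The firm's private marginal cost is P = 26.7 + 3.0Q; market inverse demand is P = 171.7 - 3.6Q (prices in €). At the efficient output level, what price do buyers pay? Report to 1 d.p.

Social marginal cost = private MC + MEC = 37.8 + 3.0Q.
Set SMC = demand: 37.8 + 3.0Q = 171.7 - 3.6Q → Q* = 20.2879.
Consumer price on the demand curve at Q*: 171.7 − 3.6×20.2879 = 98.6636.

P = €98.7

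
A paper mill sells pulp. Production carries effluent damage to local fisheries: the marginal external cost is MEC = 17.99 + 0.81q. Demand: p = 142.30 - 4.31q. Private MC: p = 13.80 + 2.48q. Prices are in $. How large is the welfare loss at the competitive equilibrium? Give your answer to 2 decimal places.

DWL = $73.04

Market equilibrium (private): 13.80 + 2.48q = 142.30 - 4.31q → q_m = 18.9249.
Social marginal cost = private MC + MEC = 31.79 + 3.29q.
Set SMC = demand: 31.79 + 3.29q = 142.30 - 4.31q → q* = 14.5408.
Height of the DWL triangle at q_m is SMC(q_m) − demand(q_m) = MEC(q_m) = 33.3192.
DWL = ½ × 4.3841 × 33.3192 = 73.0374.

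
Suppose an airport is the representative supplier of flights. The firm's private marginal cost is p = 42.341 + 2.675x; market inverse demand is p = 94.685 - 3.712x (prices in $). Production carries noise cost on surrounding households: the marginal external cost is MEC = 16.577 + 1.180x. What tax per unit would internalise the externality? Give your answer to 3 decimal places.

Social marginal cost = private MC + MEC = 58.918 + 3.855x.
Set SMC = demand: 58.918 + 3.855x = 94.685 - 3.712x → x* = 4.7267.
The Pigouvian tax equals MEC at x*: 16.577 + 1.180×4.7267 = 22.1545.

tax = $22.155 per unit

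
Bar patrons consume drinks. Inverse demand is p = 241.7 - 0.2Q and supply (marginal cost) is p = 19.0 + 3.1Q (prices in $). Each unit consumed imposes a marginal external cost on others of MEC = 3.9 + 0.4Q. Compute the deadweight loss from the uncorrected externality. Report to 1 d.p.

Market equilibrium (private): 19.0 + 3.1Q = 241.7 - 0.2Q → Q_m = 67.4848.
Social marginal benefit = demand − MEC = 237.8 - 0.6Q.
Set SMB = MC: 237.8 - 0.6Q = 19.0 + 3.1Q → Q* = 59.1351.
The loss is the area between SMB and MC from Q* to Q_m; with linear curves that's a triangle of height MEC(Q_m).
DWL = ½ × 8.3497 × 30.8939 = 128.9774.

DWL = $129.0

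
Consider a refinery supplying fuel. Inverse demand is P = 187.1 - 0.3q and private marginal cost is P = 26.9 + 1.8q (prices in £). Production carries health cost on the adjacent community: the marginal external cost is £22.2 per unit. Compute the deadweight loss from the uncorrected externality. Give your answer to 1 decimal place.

DWL = £117.3

Market equilibrium (private): 26.9 + 1.8q = 187.1 - 0.3q → q_m = 76.2857.
Social marginal cost = private MC + MEC = 49.1 + 1.8q.
Set SMC = demand: 49.1 + 1.8q = 187.1 - 0.3q → q* = 65.7143.
Height of the DWL triangle at q_m is SMC(q_m) − demand(q_m) = MEC(q_m) = 22.2000.
DWL = ½ × 10.5714 × 22.2000 = 117.3425.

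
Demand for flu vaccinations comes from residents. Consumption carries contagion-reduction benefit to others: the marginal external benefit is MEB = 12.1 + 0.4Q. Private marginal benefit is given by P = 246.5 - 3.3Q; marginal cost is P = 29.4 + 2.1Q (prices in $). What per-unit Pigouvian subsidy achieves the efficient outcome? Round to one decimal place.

subsidy = $30.4 per unit

Social marginal benefit = demand + MEB = 258.6 - 2.9Q.
Set SMB = MC: 258.6 - 2.9Q = 29.4 + 2.1Q → Q* = 45.8400.
The Pigouvian subsidy equals MEB at Q*: 12.1 + 0.4×45.8400 = 30.4360.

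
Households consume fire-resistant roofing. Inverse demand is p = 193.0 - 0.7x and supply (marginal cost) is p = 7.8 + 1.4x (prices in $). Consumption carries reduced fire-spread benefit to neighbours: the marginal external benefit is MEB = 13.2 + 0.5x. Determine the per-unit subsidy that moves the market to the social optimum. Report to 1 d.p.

Social marginal benefit = demand + MEB = 206.2 - 0.2x.
Set SMB = MC: 206.2 - 0.2x = 7.8 + 1.4x → x* = 124.0000.
The Pigouvian subsidy equals MEB at x*: 13.2 + 0.5×124.0000 = 75.2000.

subsidy = $75.2 per unit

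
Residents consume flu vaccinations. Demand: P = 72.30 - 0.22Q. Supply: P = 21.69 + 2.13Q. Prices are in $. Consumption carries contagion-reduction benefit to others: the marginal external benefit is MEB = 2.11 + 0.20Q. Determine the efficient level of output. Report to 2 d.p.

Q* = 24.52

Social marginal benefit = demand + MEB = 74.41 - 0.02Q.
Set SMB = MC: 74.41 - 0.02Q = 21.69 + 2.13Q → Q* = 24.5209.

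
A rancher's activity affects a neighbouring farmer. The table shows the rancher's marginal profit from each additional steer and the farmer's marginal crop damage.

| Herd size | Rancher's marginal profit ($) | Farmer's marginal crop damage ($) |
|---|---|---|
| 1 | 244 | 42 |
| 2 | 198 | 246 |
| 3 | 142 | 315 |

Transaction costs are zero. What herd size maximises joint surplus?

1

Bargaining reaches the level where marginal profit last exceeds marginal crop damage.
That holds through level 1 (244 ≥ 42) but not at 2 (198 < 246).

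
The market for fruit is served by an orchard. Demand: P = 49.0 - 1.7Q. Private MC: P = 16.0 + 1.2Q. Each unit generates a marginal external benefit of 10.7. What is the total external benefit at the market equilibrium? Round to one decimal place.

121.8

Market equilibrium (private): 16.0 + 1.2Q = 49.0 - 1.7Q → Q_m = 11.3793.
Total external benefit = MEB × Q_m = 10.7 × 11.3793 = 121.7585.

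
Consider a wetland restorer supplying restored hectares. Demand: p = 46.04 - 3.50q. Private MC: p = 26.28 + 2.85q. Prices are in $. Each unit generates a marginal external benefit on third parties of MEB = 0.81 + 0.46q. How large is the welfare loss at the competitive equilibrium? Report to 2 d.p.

DWL = $0.43

Market equilibrium (private): 26.28 + 2.85q = 46.04 - 3.50q → q_m = 3.1118.
Social marginal cost = private MC − MEB = 25.47 + 2.39q.
Set SMC = demand: 25.47 + 2.39q = 46.04 - 3.50q → q* = 3.4924.
Between q* and q_m the wedge demand − SMC runs linearly from 0 to MEB(q_m), so the loss is a triangle.
DWL = ½ × 0.3806 × 2.2414 = 0.4265.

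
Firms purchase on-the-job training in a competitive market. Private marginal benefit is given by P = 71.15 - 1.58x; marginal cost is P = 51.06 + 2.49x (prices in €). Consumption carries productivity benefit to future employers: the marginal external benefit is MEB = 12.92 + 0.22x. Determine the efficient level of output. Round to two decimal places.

x* = 8.57

Social marginal benefit = demand + MEB = 84.07 - 1.36x.
Set SMB = MC: 84.07 - 1.36x = 51.06 + 2.49x → x* = 8.5740.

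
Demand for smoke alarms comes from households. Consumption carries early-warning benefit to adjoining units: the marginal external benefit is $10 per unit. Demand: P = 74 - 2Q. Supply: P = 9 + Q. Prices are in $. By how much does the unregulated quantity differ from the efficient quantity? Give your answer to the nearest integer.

Market equilibrium (private): 9 + Q = 74 - 2Q → Q_m = 21.6667.
Social marginal benefit = demand + MEB = 84 - 2Q.
Set SMB = MC: 84 - 2Q = 9 + Q → Q* = 25.0000.
Gap = |21.6667 − 25.0000| = 3.3333.

3 units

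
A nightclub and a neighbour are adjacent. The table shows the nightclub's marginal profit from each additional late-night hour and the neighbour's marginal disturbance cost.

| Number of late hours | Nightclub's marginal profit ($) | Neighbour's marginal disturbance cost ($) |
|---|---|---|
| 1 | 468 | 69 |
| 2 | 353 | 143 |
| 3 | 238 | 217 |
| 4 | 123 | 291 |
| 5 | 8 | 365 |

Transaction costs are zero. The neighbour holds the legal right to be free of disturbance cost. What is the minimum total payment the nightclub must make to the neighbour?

$429

Efficient level: marginal profit ≥ marginal disturbance cost through level 3, so k* = 3.
With the neighbour holding the right, the nightclub must at least compensate total damage at k*: 69 + 143 + 217 = 429.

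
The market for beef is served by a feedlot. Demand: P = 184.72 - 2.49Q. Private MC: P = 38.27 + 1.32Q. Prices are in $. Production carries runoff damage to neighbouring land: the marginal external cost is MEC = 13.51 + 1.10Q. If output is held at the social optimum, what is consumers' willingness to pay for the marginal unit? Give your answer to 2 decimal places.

Social marginal cost = private MC + MEC = 51.78 + 2.42Q.
Set SMC = demand: 51.78 + 2.42Q = 184.72 - 2.49Q → Q* = 27.0754.
Consumer price on the demand curve at Q*: 184.72 − 2.49×27.0754 = 117.3023.

P = $117.30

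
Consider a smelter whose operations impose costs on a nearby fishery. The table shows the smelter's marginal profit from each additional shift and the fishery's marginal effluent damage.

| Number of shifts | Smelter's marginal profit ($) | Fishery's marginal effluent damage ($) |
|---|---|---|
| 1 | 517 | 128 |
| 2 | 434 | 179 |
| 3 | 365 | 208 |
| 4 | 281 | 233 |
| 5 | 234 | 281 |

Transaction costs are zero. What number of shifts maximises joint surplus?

4

Bargaining reaches the level where marginal profit last exceeds marginal effluent damage.
That holds through level 4 (281 ≥ 233) but not at 5 (234 < 281).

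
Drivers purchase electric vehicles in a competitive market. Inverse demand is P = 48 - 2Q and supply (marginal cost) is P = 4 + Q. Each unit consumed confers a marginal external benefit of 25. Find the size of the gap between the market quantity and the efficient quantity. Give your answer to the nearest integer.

8 units

Market equilibrium (private): 4 + Q = 48 - 2Q → Q_m = 14.6667.
Social marginal benefit = demand + MEB = 73 - 2Q.
Set SMB = MC: 73 - 2Q = 4 + Q → Q* = 23.0000.
Gap = |14.6667 − 23.0000| = 8.3333.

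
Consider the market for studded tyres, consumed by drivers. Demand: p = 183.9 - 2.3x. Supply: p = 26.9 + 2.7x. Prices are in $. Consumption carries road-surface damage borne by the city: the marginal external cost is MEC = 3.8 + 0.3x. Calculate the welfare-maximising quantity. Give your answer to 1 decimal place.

Social marginal benefit = demand − MEC = 180.1 - 2.6x.
Set SMB = MC: 180.1 - 2.6x = 26.9 + 2.7x → x* = 28.9057.

x* = 28.9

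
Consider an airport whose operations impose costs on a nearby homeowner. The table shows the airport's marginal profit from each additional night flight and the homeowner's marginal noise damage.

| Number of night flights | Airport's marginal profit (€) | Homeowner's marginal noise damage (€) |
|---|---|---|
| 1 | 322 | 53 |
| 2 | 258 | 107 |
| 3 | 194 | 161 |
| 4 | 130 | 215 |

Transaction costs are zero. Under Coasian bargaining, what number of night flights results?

Bargaining reaches the level where marginal profit last exceeds marginal noise damage.
That holds through level 3 (194 ≥ 161) but not at 4 (130 < 215).

3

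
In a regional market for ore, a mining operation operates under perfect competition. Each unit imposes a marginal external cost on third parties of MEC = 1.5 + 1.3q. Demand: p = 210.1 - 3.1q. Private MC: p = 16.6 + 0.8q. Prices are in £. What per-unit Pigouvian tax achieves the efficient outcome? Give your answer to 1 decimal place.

Social marginal cost = private MC + MEC = 18.1 + 2.1q.
Set SMC = demand: 18.1 + 2.1q = 210.1 - 3.1q → q* = 36.9231.
The Pigouvian tax equals MEC at q*: 1.5 + 1.3×36.9231 = 49.5000.

tax = £49.5 per unit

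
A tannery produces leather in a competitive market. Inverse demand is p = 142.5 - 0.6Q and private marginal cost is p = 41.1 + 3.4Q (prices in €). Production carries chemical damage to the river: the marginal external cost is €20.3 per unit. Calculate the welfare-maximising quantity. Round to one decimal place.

Q* = 20.3

Social marginal cost = private MC + MEC = 61.4 + 3.4Q.
Set SMC = demand: 61.4 + 3.4Q = 142.5 - 0.6Q → Q* = 20.2750.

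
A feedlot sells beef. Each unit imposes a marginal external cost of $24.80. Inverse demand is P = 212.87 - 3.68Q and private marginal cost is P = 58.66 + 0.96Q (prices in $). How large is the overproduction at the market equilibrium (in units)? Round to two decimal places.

5.34 units

Market equilibrium (private): 58.66 + 0.96Q = 212.87 - 3.68Q → Q_m = 33.2349.
Social marginal cost = private MC + MEC = 83.46 + 0.96Q.
Set SMC = demand: 83.46 + 0.96Q = 212.87 - 3.68Q → Q* = 27.8901.
Gap = |33.2349 − 27.8901| = 5.3448.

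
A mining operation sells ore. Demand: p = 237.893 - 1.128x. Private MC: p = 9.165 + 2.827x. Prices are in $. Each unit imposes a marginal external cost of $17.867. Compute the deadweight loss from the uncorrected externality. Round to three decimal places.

DWL = $40.358

Market equilibrium (private): 9.165 + 2.827x = 237.893 - 1.128x → x_m = 57.8326.
Social marginal cost = private MC + MEC = 27.032 + 2.827x.
Set SMC = demand: 27.032 + 2.827x = 237.893 - 1.128x → x* = 53.3150.
The loss is the area between SMC and demand from x* to x_m; with linear curves that's a triangle of height MEC(x_m).
DWL = ½ × 4.5176 × 17.8670 = 40.3580.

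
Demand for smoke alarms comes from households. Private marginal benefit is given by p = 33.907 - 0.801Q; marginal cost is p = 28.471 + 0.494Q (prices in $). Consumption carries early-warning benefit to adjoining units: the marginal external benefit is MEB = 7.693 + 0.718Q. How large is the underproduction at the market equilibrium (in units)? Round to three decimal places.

Market equilibrium (private): 28.471 + 0.494Q = 33.907 - 0.801Q → Q_m = 4.1977.
Social marginal benefit = demand + MEB = 41.600 - 0.083Q.
Set SMB = MC: 41.600 - 0.083Q = 28.471 + 0.494Q → Q* = 22.7539.
Gap = |4.1977 − 22.7539| = 18.5562.

18.556 units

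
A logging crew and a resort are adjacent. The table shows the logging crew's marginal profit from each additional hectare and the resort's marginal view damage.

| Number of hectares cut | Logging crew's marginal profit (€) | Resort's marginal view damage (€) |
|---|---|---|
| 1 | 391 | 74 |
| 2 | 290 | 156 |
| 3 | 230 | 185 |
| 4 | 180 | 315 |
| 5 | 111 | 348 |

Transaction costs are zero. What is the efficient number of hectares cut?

3

Bargaining reaches the level where marginal profit last exceeds marginal view damage.
That holds through level 3 (230 ≥ 185) but not at 4 (180 < 315).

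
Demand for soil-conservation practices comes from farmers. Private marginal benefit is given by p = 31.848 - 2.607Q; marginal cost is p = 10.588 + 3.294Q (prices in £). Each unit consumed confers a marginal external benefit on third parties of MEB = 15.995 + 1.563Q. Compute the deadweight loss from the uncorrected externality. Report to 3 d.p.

Market equilibrium (private): 10.588 + 3.294Q = 31.848 - 2.607Q → Q_m = 3.6028.
Social marginal benefit = demand + MEB = 47.843 - 1.044Q.
Set SMB = MC: 47.843 - 1.044Q = 10.588 + 3.294Q → Q* = 8.5881.
Height of the DWL triangle at Q_m is SMB(Q_m) − MC(Q_m) = MEB(Q_m) = 21.6261.
DWL = ½ × 4.9853 × 21.6261 = 53.9063.

DWL = £53.906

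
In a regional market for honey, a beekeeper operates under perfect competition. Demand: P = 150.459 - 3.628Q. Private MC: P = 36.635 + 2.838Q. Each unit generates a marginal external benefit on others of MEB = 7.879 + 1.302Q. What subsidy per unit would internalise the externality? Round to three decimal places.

Social marginal cost = private MC − MEB = 28.756 + 1.536Q.
Set SMC = demand: 28.756 + 1.536Q = 150.459 - 3.628Q → Q* = 23.5676.
The Pigouvian subsidy equals MEB at Q*: 7.879 + 1.302×23.5676 = 38.5640.

subsidy = 38.564 per unit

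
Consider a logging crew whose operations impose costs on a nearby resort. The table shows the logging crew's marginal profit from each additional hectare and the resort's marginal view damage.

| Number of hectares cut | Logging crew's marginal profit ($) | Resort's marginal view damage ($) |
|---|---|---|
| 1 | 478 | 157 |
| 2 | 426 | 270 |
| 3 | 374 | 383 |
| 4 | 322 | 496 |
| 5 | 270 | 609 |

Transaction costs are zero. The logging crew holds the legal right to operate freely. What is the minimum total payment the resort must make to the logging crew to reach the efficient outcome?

$966

Left alone the logging crew would choose level 5 (marginal profit stays positive).
Efficient level: k* = 2 (marginal profit ≥ marginal view damage through 2).
The resort must at least cover the logging crew's forgone profit from cutting 5→2: 374 + 322 + 270 = 966.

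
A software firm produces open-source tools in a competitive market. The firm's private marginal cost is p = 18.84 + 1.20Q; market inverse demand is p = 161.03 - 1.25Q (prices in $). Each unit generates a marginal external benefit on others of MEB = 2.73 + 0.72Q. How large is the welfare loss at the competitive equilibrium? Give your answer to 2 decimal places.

DWL = $572.75

Market equilibrium (private): 18.84 + 1.20Q = 161.03 - 1.25Q → Q_m = 58.0367.
Social marginal cost = private MC − MEB = 16.11 + 0.48Q.
Set SMC = demand: 16.11 + 0.48Q = 161.03 - 1.25Q → Q* = 83.7688.
The welfare-loss triangle has base |Q_m − Q*| and height MEB(Q_m) (the vertical gap between SMC and demand is zero at Q* and MEB at Q_m).
DWL = ½ × 25.7321 × 44.5164 = 572.7502.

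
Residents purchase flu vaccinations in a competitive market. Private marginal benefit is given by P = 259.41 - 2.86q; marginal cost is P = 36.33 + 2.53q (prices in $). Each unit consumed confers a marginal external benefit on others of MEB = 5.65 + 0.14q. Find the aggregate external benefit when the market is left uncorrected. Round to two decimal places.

Market equilibrium (private): 36.33 + 2.53q = 259.41 - 2.86q → q_m = 41.3878.
Total external benefit = ∫₀^{q_m} (5.65 + 0.14q) dq = 5.65×41.3878 + ½×0.14×41.3878² = 353.7476.

$353.75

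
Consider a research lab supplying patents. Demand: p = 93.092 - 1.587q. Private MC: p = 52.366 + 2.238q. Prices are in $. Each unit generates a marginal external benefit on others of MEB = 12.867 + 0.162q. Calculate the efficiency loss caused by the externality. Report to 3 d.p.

Market equilibrium (private): 52.366 + 2.238q = 93.092 - 1.587q → q_m = 10.6473.
Social marginal cost = private MC − MEB = 39.499 + 2.076q.
Set SMC = demand: 39.499 + 2.076q = 93.092 - 1.587q → q* = 14.6309.
The welfare-loss triangle has base |q_m − q*| and height MEB(q_m) (the vertical gap between SMC and demand is zero at q* and MEB at q_m).
DWL = ½ × 3.9836 × 14.5919 = 29.0641.

DWL = $29.064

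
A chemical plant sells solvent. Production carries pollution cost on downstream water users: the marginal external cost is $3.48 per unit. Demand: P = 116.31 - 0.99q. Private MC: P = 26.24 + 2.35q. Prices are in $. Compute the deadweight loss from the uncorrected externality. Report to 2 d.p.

Market equilibrium (private): 26.24 + 2.35q = 116.31 - 0.99q → q_m = 26.9671.
Social marginal cost = private MC + MEC = 29.72 + 2.35q.
Set SMC = demand: 29.72 + 2.35q = 116.31 - 0.99q → q* = 25.9251.
Height of the DWL triangle at q_m is SMC(q_m) − demand(q_m) = MEC(q_m) = 3.4800.
DWL = ½ × 1.0420 × 3.4800 = 1.8131.

DWL = $1.81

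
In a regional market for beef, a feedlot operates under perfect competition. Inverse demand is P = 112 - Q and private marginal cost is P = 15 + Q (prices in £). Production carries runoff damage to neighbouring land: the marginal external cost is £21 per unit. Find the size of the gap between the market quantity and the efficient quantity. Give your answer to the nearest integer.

Market equilibrium (private): 15 + Q = 112 - Q → Q_m = 48.5000.
Social marginal cost = private MC + MEC = 36 + Q.
Set SMC = demand: 36 + Q = 112 - Q → Q* = 38.0000.
Gap = |48.5000 − 38.0000| = 10.5000.

11 units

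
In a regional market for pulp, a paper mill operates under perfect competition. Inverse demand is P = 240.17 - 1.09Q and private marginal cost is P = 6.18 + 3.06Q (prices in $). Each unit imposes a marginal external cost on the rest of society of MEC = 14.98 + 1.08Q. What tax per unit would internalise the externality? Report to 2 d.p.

Social marginal cost = private MC + MEC = 21.16 + 4.14Q.
Set SMC = demand: 21.16 + 4.14Q = 240.17 - 1.09Q → Q* = 41.8757.
The Pigouvian tax equals MEC at Q*: 14.98 + 1.08×41.8757 = 60.2058.

tax = $60.21 per unit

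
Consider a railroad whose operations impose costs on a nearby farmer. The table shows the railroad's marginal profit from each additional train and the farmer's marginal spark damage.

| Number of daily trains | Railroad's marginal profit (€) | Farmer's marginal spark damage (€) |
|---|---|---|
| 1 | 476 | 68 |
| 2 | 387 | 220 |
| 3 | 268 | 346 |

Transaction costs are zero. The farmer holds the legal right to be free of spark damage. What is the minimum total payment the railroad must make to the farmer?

€288

Efficient level: marginal profit ≥ marginal spark damage through level 2, so k* = 2.
With the farmer holding the right, the railroad must at least compensate total damage at k*: 68 + 220 = 288.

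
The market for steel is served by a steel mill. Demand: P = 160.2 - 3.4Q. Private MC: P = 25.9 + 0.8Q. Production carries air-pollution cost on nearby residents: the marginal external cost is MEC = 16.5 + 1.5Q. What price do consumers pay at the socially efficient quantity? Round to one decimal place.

Social marginal cost = private MC + MEC = 42.4 + 2.3Q.
Set SMC = demand: 42.4 + 2.3Q = 160.2 - 3.4Q → Q* = 20.6667.
Consumer price on the demand curve at Q*: 160.2 − 3.4×20.6667 = 89.9332.

P = 89.9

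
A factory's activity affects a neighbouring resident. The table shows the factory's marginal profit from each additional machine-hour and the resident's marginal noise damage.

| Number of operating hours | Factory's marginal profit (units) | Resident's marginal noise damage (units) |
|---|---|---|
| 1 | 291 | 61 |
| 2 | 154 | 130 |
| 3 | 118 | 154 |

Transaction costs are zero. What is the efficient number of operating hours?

2

Bargaining reaches the level where marginal profit last exceeds marginal noise damage.
That holds through level 2 (154 ≥ 130) but not at 3 (118 < 154).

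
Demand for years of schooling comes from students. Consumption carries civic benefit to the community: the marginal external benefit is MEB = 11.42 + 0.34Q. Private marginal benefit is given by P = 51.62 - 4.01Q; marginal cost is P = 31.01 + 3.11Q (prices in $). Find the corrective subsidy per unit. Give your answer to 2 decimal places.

subsidy = $13.03 per unit

Social marginal benefit = demand + MEB = 63.04 - 3.67Q.
Set SMB = MC: 63.04 - 3.67Q = 31.01 + 3.11Q → Q* = 4.7242.
The Pigouvian subsidy equals MEB at Q*: 11.42 + 0.34×4.7242 = 13.0262.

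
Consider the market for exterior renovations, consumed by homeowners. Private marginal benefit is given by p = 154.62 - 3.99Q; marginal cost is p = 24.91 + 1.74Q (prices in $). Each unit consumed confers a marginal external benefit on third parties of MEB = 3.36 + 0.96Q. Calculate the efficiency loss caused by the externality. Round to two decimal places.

Market equilibrium (private): 24.91 + 1.74Q = 154.62 - 3.99Q → Q_m = 22.6370.
Social marginal benefit = demand + MEB = 157.98 - 3.03Q.
Set SMB = MC: 157.98 - 3.03Q = 24.91 + 1.74Q → Q* = 27.8973.
The loss is the area between SMB and MC from Q* to Q_m; with linear curves that's a triangle of height MEB(Q_m).
DWL = ½ × 5.2603 × 25.0915 = 65.9944.

DWL = $65.99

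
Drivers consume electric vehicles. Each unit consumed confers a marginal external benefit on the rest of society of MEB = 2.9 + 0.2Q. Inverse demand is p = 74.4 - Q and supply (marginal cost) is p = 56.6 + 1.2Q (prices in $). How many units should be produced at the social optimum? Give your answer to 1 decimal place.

Social marginal benefit = demand + MEB = 77.3 - 0.8Q.
Set SMB = MC: 77.3 - 0.8Q = 56.6 + 1.2Q → Q* = 10.3500.

Q* = 10.4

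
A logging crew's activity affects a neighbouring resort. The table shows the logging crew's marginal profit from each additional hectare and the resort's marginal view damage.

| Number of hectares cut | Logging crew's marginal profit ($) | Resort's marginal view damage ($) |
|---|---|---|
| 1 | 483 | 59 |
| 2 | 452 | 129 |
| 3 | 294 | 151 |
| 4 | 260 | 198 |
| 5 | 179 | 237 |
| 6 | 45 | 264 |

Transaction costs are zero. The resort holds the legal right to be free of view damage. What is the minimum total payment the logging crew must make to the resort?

$537

Efficient level: marginal profit ≥ marginal view damage through level 4, so k* = 4.
With the resort holding the right, the logging crew must at least compensate total damage at k*: 59 + 129 + 151 + 198 = 537.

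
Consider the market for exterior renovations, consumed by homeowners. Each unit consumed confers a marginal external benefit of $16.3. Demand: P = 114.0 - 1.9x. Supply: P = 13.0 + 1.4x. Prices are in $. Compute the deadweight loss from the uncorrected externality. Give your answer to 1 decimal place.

Market equilibrium (private): 13.0 + 1.4x = 114.0 - 1.9x → x_m = 30.6061.
Social marginal benefit = demand + MEB = 130.3 - 1.9x.
Set SMB = MC: 130.3 - 1.9x = 13.0 + 1.4x → x* = 35.5455.
The loss is the area between SMB and MC from x* to x_m; with linear curves that's a triangle of height MEB(x_m).
DWL = ½ × 4.9394 × 16.3000 = 40.2561.

DWL = $40.3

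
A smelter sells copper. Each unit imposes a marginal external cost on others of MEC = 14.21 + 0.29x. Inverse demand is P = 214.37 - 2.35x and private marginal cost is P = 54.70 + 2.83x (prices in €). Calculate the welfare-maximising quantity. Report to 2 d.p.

Social marginal cost = private MC + MEC = 68.91 + 3.12x.
Set SMC = demand: 68.91 + 3.12x = 214.37 - 2.35x → x* = 26.5923.

x* = 26.59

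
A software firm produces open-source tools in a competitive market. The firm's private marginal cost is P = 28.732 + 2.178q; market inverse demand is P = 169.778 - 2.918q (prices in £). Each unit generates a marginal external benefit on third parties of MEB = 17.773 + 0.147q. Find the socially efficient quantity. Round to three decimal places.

q* = 32.091

Social marginal cost = private MC − MEB = 10.959 + 2.031q.
Set SMC = demand: 10.959 + 2.031q = 169.778 - 2.918q → q* = 32.0911.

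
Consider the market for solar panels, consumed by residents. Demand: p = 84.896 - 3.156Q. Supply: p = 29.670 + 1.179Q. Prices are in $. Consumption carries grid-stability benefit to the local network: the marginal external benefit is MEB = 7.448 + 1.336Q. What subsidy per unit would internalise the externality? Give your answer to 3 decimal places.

Social marginal benefit = demand + MEB = 92.344 - 1.820Q.
Set SMB = MC: 92.344 - 1.820Q = 29.670 + 1.179Q → Q* = 20.8983.
The Pigouvian subsidy equals MEB at Q*: 7.448 + 1.336×20.8983 = 35.3681.

subsidy = $35.368 per unit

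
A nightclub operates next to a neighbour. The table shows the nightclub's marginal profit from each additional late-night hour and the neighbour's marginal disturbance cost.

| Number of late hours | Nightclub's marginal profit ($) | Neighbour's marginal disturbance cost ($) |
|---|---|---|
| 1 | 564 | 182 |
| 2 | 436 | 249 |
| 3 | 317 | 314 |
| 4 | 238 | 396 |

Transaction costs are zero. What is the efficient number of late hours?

Bargaining reaches the level where marginal profit last exceeds marginal disturbance cost.
That holds through level 3 (317 ≥ 314) but not at 4 (238 < 396).

3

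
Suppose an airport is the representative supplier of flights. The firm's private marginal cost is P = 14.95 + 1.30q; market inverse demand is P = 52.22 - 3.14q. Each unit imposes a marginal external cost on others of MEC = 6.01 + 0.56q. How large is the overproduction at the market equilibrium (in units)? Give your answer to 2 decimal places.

Market equilibrium (private): 14.95 + 1.30q = 52.22 - 3.14q → q_m = 8.3941.
Social marginal cost = private MC + MEC = 20.96 + 1.86q.
Set SMC = demand: 20.96 + 1.86q = 52.22 - 3.14q → q* = 6.2520.
Gap = |8.3941 − 6.2520| = 2.1421.

2.14 units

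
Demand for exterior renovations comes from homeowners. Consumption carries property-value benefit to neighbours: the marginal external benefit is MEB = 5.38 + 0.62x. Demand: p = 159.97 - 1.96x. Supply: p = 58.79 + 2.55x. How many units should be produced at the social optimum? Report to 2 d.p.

x* = 27.39

Social marginal benefit = demand + MEB = 165.35 - 1.34x.
Set SMB = MC: 165.35 - 1.34x = 58.79 + 2.55x → x* = 27.3933.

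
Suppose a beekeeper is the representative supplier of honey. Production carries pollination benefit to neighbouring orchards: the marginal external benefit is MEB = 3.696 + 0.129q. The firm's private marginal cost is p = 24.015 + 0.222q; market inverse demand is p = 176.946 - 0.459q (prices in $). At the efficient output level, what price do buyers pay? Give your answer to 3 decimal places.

P = $46.707

Social marginal cost = private MC − MEB = 20.319 + 0.093q.
Set SMC = demand: 20.319 + 0.093q = 176.946 - 0.459q → q* = 283.7446.
Consumer price on the demand curve at q*: 176.946 − 0.459×283.7446 = 46.7072.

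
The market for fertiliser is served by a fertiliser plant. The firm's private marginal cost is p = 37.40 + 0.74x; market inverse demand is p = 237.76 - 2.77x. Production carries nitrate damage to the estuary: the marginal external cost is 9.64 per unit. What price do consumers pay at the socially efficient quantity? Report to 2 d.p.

P = 87.25

Social marginal cost = private MC + MEC = 47.04 + 0.74x.
Set SMC = demand: 47.04 + 0.74x = 237.76 - 2.77x → x* = 54.3362.
Consumer price on the demand curve at x*: 237.76 − 2.77×54.3362 = 87.2487.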